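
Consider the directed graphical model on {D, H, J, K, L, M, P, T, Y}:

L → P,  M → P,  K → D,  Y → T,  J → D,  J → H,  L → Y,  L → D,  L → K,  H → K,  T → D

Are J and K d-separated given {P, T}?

No

There are 4 undirected paths between J and K; checking each against the conditioning set {P, T}:
  1. J → H → K — H:chain[open] ⇒ active
  2. J → D ← T ← Y ← L → K — D:collider[blocks]; T:chain[blocks]; Y:chain[open]; L:fork[open] ⇒ blocked
  3. J → D ← L → K — D:collider[blocks]; L:fork[open] ⇒ blocked
  4. J → D ← K — D:collider[blocks] ⇒ blocked
Because an active path exists, J and K are not d-separated.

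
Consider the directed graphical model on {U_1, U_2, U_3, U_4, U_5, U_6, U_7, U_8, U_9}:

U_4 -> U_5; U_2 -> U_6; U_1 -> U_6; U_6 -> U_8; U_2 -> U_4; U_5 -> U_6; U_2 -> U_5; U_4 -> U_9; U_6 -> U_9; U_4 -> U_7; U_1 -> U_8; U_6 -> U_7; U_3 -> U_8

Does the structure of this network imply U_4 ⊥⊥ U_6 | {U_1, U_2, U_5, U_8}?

Yes

We examine all 6 paths between U_4 and U_6:
Path 1: U_4 → U_5 ← U_2 → U_6
  U_2 is a fork here and U_2 is conditioned on, so the path is blocked at U_2.
Path 2: U_4 → U_5 → U_6
  U_5 is a chain here and U_5 is conditioned on, so the path is blocked at U_5.
Path 3: U_4 → U_7 ← U_6
  U_7 is a collider here and neither U_7 nor any of its descendants is conditioned on, so the collider stays closed — the path is blocked at U_7.
Path 4: U_4 ← U_2 → U_5 → U_6
  U_2 is a fork here and U_2 is conditioned on, so the path is blocked at U_2.
Path 5: U_4 ← U_2 → U_6
  U_2 is a fork here and U_2 is conditioned on, so the path is blocked at U_2.
Path 6: U_4 → U_9 ← U_6
  U_9 is a collider here and neither U_9 nor any of its descendants is conditioned on, so the collider stays closed — the path is blocked at U_9.
All paths are blocked; U_4 ⊥ U_6 | {U_1, U_2, U_5, U_8} holds.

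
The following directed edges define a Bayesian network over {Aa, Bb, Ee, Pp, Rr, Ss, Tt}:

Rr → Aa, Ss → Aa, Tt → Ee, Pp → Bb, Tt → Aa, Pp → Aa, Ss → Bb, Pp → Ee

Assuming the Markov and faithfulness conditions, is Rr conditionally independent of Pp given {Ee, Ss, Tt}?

There are 3 undirected paths between Rr and Pp; checking each against the conditioning set {Ee, Ss, Tt}:
Path 1: Rr → Aa ← Pp
  Aa is a collider here and neither Aa nor any of its descendants is conditioned on, so the collider stays closed — the path is blocked at Aa.
Path 2: Rr → Aa ← Tt → Ee ← Pp
  Aa is a collider here and neither Aa nor any of its descendants is conditioned on, so the collider stays closed — the path is blocked at Aa.
Path 3: Rr → Aa ← Ss → Bb ← Pp
  Aa is a collider here and neither Aa nor any of its descendants is conditioned on, so the collider stays closed — the path is blocked at Aa.
Since every path is blocked, d-separation holds.

Yes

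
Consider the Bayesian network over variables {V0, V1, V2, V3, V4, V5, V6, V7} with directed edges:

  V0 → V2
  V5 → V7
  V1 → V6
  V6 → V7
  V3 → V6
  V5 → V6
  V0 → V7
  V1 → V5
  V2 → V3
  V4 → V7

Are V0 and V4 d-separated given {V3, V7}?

No

There are 4 undirected paths between V0 and V4; checking each against the conditioning set {V3, V7}:
Path 1: V0 → V7 ← V4
  V7 is a collider and V7 is conditioned on, which opens it — no node blocks this path, so it is active.
Path 2: V0 → V2 → V3 → V6 ← V1 → V5 → V7 ← V4
  V3 is a chain here and V3 is conditioned on, so the path is blocked at V3.
Path 3: V0 → V2 → V3 → V6 ← V5 → V7 ← V4
  V3 is a chain here and V3 is conditioned on, so the path is blocked at V3.
Path 4: V0 → V2 → V3 → V6 → V7 ← V4
  V3 is a chain here and V3 is conditioned on, so the path is blocked at V3.
Because an active path exists, V0 and V4 are not d-separated.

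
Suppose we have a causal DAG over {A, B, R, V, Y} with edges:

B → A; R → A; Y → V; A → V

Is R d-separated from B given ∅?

Yes

Only one path connects R and B:
Path 1: R → A ← B
  A is a collider here and neither A nor any of its descendants is conditioned on, so the collider stays closed — the path is blocked at A.
All paths are blocked; R ⊥ B | ∅ holds.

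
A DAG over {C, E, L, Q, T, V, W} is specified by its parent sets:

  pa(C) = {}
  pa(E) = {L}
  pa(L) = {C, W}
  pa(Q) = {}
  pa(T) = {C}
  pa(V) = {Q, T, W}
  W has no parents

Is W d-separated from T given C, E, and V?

We examine all 2 paths between W and T:
  1. W → L ← C → T — L:collider[open]; C:fork[blocks] ⇒ blocked
  2. W → V ← T — V:collider[open] ⇒ active
Because an active path exists, W and T are not d-separated.

No — W and T are not d-separated given {C, E, V}.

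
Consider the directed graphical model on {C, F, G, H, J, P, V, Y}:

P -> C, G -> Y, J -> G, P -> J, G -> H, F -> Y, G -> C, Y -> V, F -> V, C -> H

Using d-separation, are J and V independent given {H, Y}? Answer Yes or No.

There are 6 undirected paths between J and V; checking each against the conditioning set {H, Y}:
Path 1: J → G → Y ← F → V
  G is a chain and G is not conditioned on; Y is a collider and Y is conditioned on, which opens it; F is a fork and F is not conditioned on — no node blocks this path, so it is active.
Path 2: J → G → Y → V
  Y is a chain here and Y is conditioned on, so the path is blocked at Y.
Path 3: J ← P → C ← G → Y ← F → V
  P is a fork and P is not conditioned on; C is a collider and its descendant H is conditioned on, which opens it; G is a fork and G is not conditioned on; Y is a collider and Y is conditioned on, which opens it; F is a fork and F is not conditioned on — no node blocks this path, so it is active.
Path 4: J ← P → C ← G → Y → V
  Y is a chain here and Y is conditioned on, so the path is blocked at Y.
Path 5: J ← P → C → H ← G → Y ← F → V
  P is a fork and P is not conditioned on; C is a chain and C is not conditioned on; H is a collider and H is conditioned on, which opens it; G is a fork and G is not conditioned on; Y is a collider and Y is conditioned on, which opens it; F is a fork and F is not conditioned on — no node blocks this path, so it is active.
Path 6: J ← P → C → H ← G → Y → V
  Y is a chain here and Y is conditioned on, so the path is blocked at Y.
Since the path J → G → Y ← F → V is active, J and V are not d-separated given {H, Y}.

No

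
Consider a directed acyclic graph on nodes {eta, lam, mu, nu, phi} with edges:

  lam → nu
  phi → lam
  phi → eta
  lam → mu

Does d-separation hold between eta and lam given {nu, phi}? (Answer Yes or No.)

Only one path connects eta and lam:
Path 1: eta ← phi → lam
  phi is a fork here and phi is conditioned on, so the path is blocked at phi.
All paths are blocked; eta ⊥ lam | {nu, phi} holds.

Yes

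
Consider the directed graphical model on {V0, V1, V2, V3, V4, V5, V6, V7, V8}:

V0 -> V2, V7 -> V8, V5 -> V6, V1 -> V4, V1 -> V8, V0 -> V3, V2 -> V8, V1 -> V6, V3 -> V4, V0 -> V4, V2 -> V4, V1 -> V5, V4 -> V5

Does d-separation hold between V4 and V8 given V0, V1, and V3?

6 paths connect V4 and V8; each must be blocked for d-separation to hold:
Path 1: V4 ← V1 → V8
  V1 is a fork here and V1 is conditioned on, so the path is blocked at V1.
Path 2: V4 → V5 ← V1 → V8
  V5 is a collider here and neither V5 nor any of its descendants is conditioned on, so the collider stays closed — the path is blocked at V5.
Path 3: V4 → V5 → V6 ← V1 → V8
  V6 is a collider here and neither V6 nor any of its descendants is conditioned on, so the collider stays closed — the path is blocked at V6.
Path 4: V4 ← V0 → V2 → V8
  V0 is a fork here and V0 is conditioned on, so the path is blocked at V0.
Path 5: V4 ← V3 ← V0 → V2 → V8
  V3 is a chain here and V3 is conditioned on, so the path is blocked at V3.
Path 6: V4 ← V2 → V8
  V2 is a fork and V2 is not conditioned on — no node blocks this path, so it is active.
Because an active path exists, V4 and V8 are not d-separated.

No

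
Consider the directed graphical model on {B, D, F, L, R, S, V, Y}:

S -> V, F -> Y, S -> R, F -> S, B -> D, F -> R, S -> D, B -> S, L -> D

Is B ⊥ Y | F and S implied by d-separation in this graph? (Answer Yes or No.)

Yes

We examine all 4 paths between B and Y:
Path 1: B → S → R ← F → Y
  S is a chain here and S is conditioned on, so the path is blocked at S.
Path 2: B → S ← F → Y
  F is a fork here and F is conditioned on, so the path is blocked at F.
Path 3: B → D ← S → R ← F → Y
  D is a collider here and neither D nor any of its descendants is conditioned on, so the collider stays closed — the path is blocked at D.
Path 4: B → D ← S ← F → Y
  D is a collider here and neither D nor any of its descendants is conditioned on, so the collider stays closed — the path is blocked at D.
Every path is blocked, so B and Y are d-separated given {F, S}.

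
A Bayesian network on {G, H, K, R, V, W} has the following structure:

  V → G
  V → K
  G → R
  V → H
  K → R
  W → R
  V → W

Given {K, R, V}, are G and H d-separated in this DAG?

Yes

Enumerating the 3 paths from G to H and testing each for blocking by {K, R, V}:
Path 1: G ← V → H
  V is a fork here and V is conditioned on, so the path is blocked at V.
Path 2: G → R ← W ← V → H
  V is a fork here and V is conditioned on, so the path is blocked at V.
Path 3: G → R ← K ← V → H
  K is a chain here and K is conditioned on, so the path is blocked at K.
Every path is blocked, so G and H are d-separated given {K, R, V}.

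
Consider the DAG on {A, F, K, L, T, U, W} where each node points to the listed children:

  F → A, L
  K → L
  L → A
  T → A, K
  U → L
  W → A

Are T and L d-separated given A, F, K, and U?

No

Enumerating the 3 paths from T to L and testing each for blocking by {A, F, K, U}:
Path 1: T → K → L
  K is a chain here and K is conditioned on, so the path is blocked at K.
Path 2: T → A ← L
  A is a collider and A is conditioned on, which opens it — no node blocks this path, so it is active.
Path 3: T → A ← F → L
  F is a fork here and F is conditioned on, so the path is blocked at F.
Because an active path exists, T and L are not d-separated.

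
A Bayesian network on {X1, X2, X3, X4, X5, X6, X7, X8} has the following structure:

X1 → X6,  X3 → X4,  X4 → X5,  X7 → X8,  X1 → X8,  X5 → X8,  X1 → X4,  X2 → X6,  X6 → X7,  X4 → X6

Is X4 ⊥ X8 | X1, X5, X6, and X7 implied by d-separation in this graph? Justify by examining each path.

5 paths connect X4 and X8; each must be blocked for d-separation to hold:
Path 1: X4 → X5 → X8
  X5 is a chain here and X5 is conditioned on, so the path is blocked at X5.
Path 2: X4 ← X1 → X8
  X1 is a fork here and X1 is conditioned on, so the path is blocked at X1.
Path 3: X4 ← X1 → X6 → X7 → X8
  X1 is a fork here and X1 is conditioned on, so the path is blocked at X1.
Path 4: X4 → X6 ← X1 → X8
  X1 is a fork here and X1 is conditioned on, so the path is blocked at X1.
Path 5: X4 → X6 → X7 → X8
  X6 is a chain here and X6 is conditioned on, so the path is blocked at X6.
All paths are blocked; X4 ⊥ X8 | {X1, X5, X6, X7} holds.

Yes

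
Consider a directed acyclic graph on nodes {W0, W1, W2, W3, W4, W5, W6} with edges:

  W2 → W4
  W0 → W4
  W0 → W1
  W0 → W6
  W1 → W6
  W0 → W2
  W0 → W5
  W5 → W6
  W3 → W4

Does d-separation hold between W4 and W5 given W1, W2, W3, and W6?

We examine all 6 paths between W4 and W5:
Path 1: W4 ← W0 → W5
  W0 is a fork and W0 is not conditioned on — no node blocks this path, so it is active.
Path 2: W4 ← W0 → W1 → W6 ← W5
  W1 is a chain here and W1 is conditioned on, so the path is blocked at W1.
Path 3: W4 ← W0 → W6 ← W5
  W0 is a fork and W0 is not conditioned on; W6 is a collider and W6 is conditioned on, which opens it — no node blocks this path, so it is active.
Path 4: W4 ← W2 ← W0 → W5
  W2 is a chain here and W2 is conditioned on, so the path is blocked at W2.
Path 5: W4 ← W2 ← W0 → W1 → W6 ← W5
  W2 is a chain here and W2 is conditioned on, so the path is blocked at W2.
Path 6: W4 ← W2 ← W0 → W6 ← W5
  W2 is a chain here and W2 is conditioned on, so the path is blocked at W2.
Because an active path exists, W4 and W5 are not d-separated.

No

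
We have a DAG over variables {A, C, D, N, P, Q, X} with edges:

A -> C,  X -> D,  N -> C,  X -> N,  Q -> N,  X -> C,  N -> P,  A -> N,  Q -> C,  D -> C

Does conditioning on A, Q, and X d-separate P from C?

5 paths connect P and C; each must be blocked for d-separation to hold:
  1. P ← N → C — N:fork[open] ⇒ active
  2. P ← N ← A → C — N:chain[open]; A:fork[blocks] ⇒ blocked
  3. P ← N ← Q → C — N:chain[open]; Q:fork[blocks] ⇒ blocked
  4. P ← N ← X → C — N:chain[open]; X:fork[blocks] ⇒ blocked
  5. P ← N ← X → D → C — N:chain[open]; X:fork[blocks]; D:chain[open] ⇒ blocked
At least one path is unblocked, so d-separation fails.

No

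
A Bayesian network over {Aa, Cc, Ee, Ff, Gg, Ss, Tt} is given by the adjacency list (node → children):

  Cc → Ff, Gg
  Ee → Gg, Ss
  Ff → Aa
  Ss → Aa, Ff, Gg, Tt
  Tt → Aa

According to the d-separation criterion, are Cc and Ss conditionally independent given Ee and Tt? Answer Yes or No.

5 paths connect Cc and Ss; each must be blocked for d-separation to hold:
Path 1: Cc → Gg ← Ss
  Gg is a collider here and neither Gg nor any of its descendants is conditioned on, so the collider stays closed — the path is blocked at Gg.
Path 2: Cc → Gg ← Ee → Ss
  Gg is a collider here and neither Gg nor any of its descendants is conditioned on, so the collider stays closed — the path is blocked at Gg.
Path 3: Cc → Ff → Aa ← Ss
  Aa is a collider here and neither Aa nor any of its descendants is conditioned on, so the collider stays closed — the path is blocked at Aa.
Path 4: Cc → Ff → Aa ← Tt ← Ss
  Aa is a collider here and neither Aa nor any of its descendants is conditioned on, so the collider stays closed — the path is blocked at Aa.
Path 5: Cc → Ff ← Ss
  Ff is a collider here and neither Ff nor any of its descendants is conditioned on, so the collider stays closed — the path is blocked at Ff.
Since every path is blocked, d-separation holds.

Yes — Cc and Ss are d-separated given {Ee, Tt}.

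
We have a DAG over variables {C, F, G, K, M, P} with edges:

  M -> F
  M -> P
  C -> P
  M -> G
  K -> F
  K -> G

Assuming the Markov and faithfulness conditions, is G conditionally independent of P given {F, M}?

Yes

Enumerating the 2 paths from G to P and testing each for blocking by {F, M}:
Path 1: G ← K → F ← M → P
  M is a fork here and M is conditioned on, so the path is blocked at M.
Path 2: G ← M → P
  M is a fork here and M is conditioned on, so the path is blocked at M.
Every path is blocked, so G and P are d-separated given {F, M}.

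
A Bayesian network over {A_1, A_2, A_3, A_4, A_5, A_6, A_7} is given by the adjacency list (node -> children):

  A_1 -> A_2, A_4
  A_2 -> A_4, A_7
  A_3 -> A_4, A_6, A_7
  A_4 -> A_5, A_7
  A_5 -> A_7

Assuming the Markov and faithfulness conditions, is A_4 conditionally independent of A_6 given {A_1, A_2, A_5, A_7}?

5 paths connect A_4 and A_6; each must be blocked for d-separation to hold:
Path 1: A_4 ← A_2 → A_7 ← A_3 → A_6
  A_2 is a fork here and A_2 is conditioned on, so the path is blocked at A_2.
Path 2: A_4 ← A_1 → A_2 → A_7 ← A_3 → A_6
  A_1 is a fork here and A_1 is conditioned on, so the path is blocked at A_1.
Path 3: A_4 ← A_3 → A_6
  A_3 is a fork and A_3 is not conditioned on — no node blocks this path, so it is active.
Path 4: A_4 → A_7 ← A_3 → A_6
  A_7 is a collider and A_7 is conditioned on, which opens it; A_3 is a fork and A_3 is not conditioned on — no node blocks this path, so it is active.
Path 5: A_4 → A_5 → A_7 ← A_3 → A_6
  A_5 is a chain here and A_5 is conditioned on, so the path is blocked at A_5.
Because an active path exists, A_4 and A_6 are not d-separated.

No — A_4 and A_6 are not d-separated given {A_1, A_2, A_5, A_7}.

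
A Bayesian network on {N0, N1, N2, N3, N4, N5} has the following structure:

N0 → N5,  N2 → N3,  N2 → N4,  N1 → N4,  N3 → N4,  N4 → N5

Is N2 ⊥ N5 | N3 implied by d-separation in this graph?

No

2 paths connect N2 and N5; each must be blocked for d-separation to hold:
Path 1: N2 → N4 → N5
  N4 is a chain and N4 is not conditioned on — no node blocks this path, so it is active.
Path 2: N2 → N3 → N4 → N5
  N3 is a chain here and N3 is conditioned on, so the path is blocked at N3.
Since the path N2 → N4 → N5 is active, N2 and N5 are not d-separated given {N3}.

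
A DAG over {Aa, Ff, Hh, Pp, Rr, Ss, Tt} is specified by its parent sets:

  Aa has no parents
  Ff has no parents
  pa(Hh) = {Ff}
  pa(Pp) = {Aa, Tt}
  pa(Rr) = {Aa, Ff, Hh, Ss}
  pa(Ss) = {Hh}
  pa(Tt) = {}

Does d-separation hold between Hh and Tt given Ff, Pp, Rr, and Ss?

No

We examine all 3 paths between Hh and Tt:
Path 1: Hh ← Ff → Rr ← Aa → Pp ← Tt
  Ff is a fork here and Ff is conditioned on, so the path is blocked at Ff.
Path 2: Hh → Rr ← Aa → Pp ← Tt
  Rr is a collider and Rr is conditioned on, which opens it; Aa is a fork and Aa is not conditioned on; Pp is a collider and Pp is conditioned on, which opens it — no node blocks this path, so it is active.
Path 3: Hh → Ss → Rr ← Aa → Pp ← Tt
  Ss is a chain here and Ss is conditioned on, so the path is blocked at Ss.
Because an active path exists, Hh and Tt are not d-separated.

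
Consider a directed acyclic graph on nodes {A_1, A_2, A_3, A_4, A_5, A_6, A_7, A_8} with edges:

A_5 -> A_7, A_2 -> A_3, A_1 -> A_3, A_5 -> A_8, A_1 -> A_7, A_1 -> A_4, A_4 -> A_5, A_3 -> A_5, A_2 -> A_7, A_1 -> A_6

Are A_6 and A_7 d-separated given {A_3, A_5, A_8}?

No — A_6 and A_7 are not d-separated given {A_3, A_5, A_8}.

Enumerating the 5 paths from A_6 to A_7 and testing each for blocking by {A_3, A_5, A_8}:
Path 1: A_6 ← A_1 → A_3 ← A_2 → A_7
  A_1 is a fork and A_1 is not conditioned on; A_3 is a collider and A_3 is conditioned on, which opens it; A_2 is a fork and A_2 is not conditioned on — no node blocks this path, so it is active.
Path 2: A_6 ← A_1 → A_3 → A_5 → A_7
  A_3 is a chain here and A_3 is conditioned on, so the path is blocked at A_3.
Path 3: A_6 ← A_1 → A_4 → A_5 ← A_3 ← A_2 → A_7
  A_3 is a chain here and A_3 is conditioned on, so the path is blocked at A_3.
Path 4: A_6 ← A_1 → A_4 → A_5 → A_7
  A_5 is a chain here and A_5 is conditioned on, so the path is blocked at A_5.
Path 5: A_6 ← A_1 → A_7
  A_1 is a fork and A_1 is not conditioned on — no node blocks this path, so it is active.
Because an active path exists, A_6 and A_7 are not d-separated.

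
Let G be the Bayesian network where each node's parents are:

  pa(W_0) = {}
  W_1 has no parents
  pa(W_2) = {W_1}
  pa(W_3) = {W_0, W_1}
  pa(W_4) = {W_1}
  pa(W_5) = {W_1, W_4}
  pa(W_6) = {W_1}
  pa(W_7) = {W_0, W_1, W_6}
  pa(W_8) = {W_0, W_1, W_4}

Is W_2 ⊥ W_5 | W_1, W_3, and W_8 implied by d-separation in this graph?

There are 6 undirected paths between W_2 and W_5; checking each against the conditioning set {W_1, W_3, W_8}:
Path 1: W_2 ← W_1 → W_7 ← W_0 → W_8 ← W_4 → W_5
  W_1 is a fork here and W_1 is conditioned on, so the path is blocked at W_1.
Path 2: W_2 ← W_1 → W_5
  W_1 is a fork here and W_1 is conditioned on, so the path is blocked at W_1.
Path 3: W_2 ← W_1 → W_6 → W_7 ← W_0 → W_8 ← W_4 → W_5
  W_1 is a fork here and W_1 is conditioned on, so the path is blocked at W_1.
Path 4: W_2 ← W_1 → W_4 → W_5
  W_1 is a fork here and W_1 is conditioned on, so the path is blocked at W_1.
Path 5: W_2 ← W_1 → W_8 ← W_4 → W_5
  W_1 is a fork here and W_1 is conditioned on, so the path is blocked at W_1.
Path 6: W_2 ← W_1 → W_3 ← W_0 → W_8 ← W_4 → W_5
  W_1 is a fork here and W_1 is conditioned on, so the path is blocked at W_1.
Since every path is blocked, d-separation holds.

Yes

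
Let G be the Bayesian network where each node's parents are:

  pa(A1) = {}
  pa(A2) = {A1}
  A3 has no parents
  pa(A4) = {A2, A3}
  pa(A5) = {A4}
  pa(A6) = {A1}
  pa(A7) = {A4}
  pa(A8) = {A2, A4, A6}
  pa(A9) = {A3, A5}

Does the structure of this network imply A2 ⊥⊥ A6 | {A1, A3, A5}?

Yes — A2 and A6 are d-separated given {A1, A3, A5}.

There are 3 undirected paths between A2 and A6; checking each against the conditioning set {A1, A3, A5}:
Path 1: A2 → A8 ← A6
  A8 is a collider here and neither A8 nor any of its descendants is conditioned on, so the collider stays closed — the path is blocked at A8.
Path 2: A2 ← A1 → A6
  A1 is a fork here and A1 is conditioned on, so the path is blocked at A1.
Path 3: A2 → A4 → A8 ← A6
  A8 is a collider here and neither A8 nor any of its descendants is conditioned on, so the collider stays closed — the path is blocked at A8.
All paths are blocked; A2 ⊥ A6 | {A1, A3, A5} holds.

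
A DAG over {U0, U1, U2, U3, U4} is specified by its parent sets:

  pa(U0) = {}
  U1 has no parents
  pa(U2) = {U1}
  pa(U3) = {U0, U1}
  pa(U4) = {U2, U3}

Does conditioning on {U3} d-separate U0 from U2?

No

We examine all 2 paths between U0 and U2:
  1. U0 → U3 ← U1 → U2 — U3:collider[open]; U1:fork[open] ⇒ active
  2. U0 → U3 → U4 ← U2 — U3:chain[blocks]; U4:collider[blocks] ⇒ blocked
Because an active path exists, U0 and U2 are not d-separated.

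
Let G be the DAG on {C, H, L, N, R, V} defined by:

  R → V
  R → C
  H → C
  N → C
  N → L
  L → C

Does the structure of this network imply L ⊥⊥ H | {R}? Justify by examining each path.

Yes

Enumerating the 2 paths from L to H and testing each for blocking by {R}:
  1. L → C ← H — C:collider[blocks] ⇒ blocked
  2. L ← N → C ← H — N:fork[open]; C:collider[blocks] ⇒ blocked
All paths are blocked; L ⊥ H | {R} holds.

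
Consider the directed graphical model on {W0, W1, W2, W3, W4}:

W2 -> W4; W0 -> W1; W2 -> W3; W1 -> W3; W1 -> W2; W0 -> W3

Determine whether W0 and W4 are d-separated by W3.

No

Enumerating the 4 paths from W0 to W4 and testing each for blocking by {W3}:
  1. W0 → W3 ← W2 → W4 — W3:collider[open]; W2:fork[open] ⇒ active
  2. W0 → W3 ← W1 → W2 → W4 — W3:collider[open]; W1:fork[open]; W2:chain[open] ⇒ active
  3. W0 → W1 → W2 → W4 — W1:chain[open]; W2:chain[open] ⇒ active
  4. W0 → W1 → W3 ← W2 → W4 — W1:chain[open]; W3:collider[open]; W2:fork[open] ⇒ active
Because an active path exists, W0 and W4 are not d-separated.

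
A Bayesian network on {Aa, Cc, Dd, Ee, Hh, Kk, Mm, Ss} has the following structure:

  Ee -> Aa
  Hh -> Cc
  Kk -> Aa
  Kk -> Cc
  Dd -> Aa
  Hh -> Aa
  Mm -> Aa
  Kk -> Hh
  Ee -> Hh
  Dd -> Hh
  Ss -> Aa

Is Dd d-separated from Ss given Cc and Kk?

5 paths connect Dd and Ss; each must be blocked for d-separation to hold:
  1. Dd → Aa ← Ss — Aa:collider[blocks] ⇒ blocked
  2. Dd → Hh → Aa ← Ss — Hh:chain[open]; Aa:collider[blocks] ⇒ blocked
  3. Dd → Hh ← Kk → Aa ← Ss — Hh:collider[open]; Kk:fork[blocks]; Aa:collider[blocks] ⇒ blocked
  4. Dd → Hh ← Ee → Aa ← Ss — Hh:collider[open]; Ee:fork[open]; Aa:collider[blocks] ⇒ blocked
  5. Dd → Hh → Cc ← Kk → Aa ← Ss — Hh:chain[open]; Cc:collider[open]; Kk:fork[blocks]; Aa:collider[blocks] ⇒ blocked
All paths are blocked; Dd ⊥ Ss | {Cc, Kk} holds.

Yes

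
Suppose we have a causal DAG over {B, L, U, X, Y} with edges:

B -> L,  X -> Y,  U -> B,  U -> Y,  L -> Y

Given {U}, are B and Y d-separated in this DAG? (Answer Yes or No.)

No — B and Y are not d-separated given {U}.

Enumerating the 2 paths from B to Y and testing each for blocking by {U}:
Path 1: B → L → Y
  L is a chain and L is not conditioned on — no node blocks this path, so it is active.
Path 2: B ← U → Y
  U is a fork here and U is conditioned on, so the path is blocked at U.
At least one path is unblocked, so d-separation fails.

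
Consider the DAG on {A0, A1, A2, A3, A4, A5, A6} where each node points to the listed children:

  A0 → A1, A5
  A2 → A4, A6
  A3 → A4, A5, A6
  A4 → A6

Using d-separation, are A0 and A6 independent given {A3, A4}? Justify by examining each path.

We examine all 3 paths between A0 and A6:
Path 1: A0 → A5 ← A3 → A6
  A5 is a collider here and neither A5 nor any of its descendants is conditioned on, so the collider stays closed — the path is blocked at A5.
Path 2: A0 → A5 ← A3 → A4 → A6
  A5 is a collider here and neither A5 nor any of its descendants is conditioned on, so the collider stays closed — the path is blocked at A5.
Path 3: A0 → A5 ← A3 → A4 ← A2 → A6
  A5 is a collider here and neither A5 nor any of its descendants is conditioned on, so the collider stays closed — the path is blocked at A5.
Every path is blocked, so A0 and A6 are d-separated given {A3, A4}.

Yes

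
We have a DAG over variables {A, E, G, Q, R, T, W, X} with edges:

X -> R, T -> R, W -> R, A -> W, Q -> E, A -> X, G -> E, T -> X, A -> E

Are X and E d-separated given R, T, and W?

No

There are 3 undirected paths between X and E; checking each against the conditioning set {R, T, W}:
Path 1: X → R ← W ← A → E
  W is a chain here and W is conditioned on, so the path is blocked at W.
Path 2: X ← T → R ← W ← A → E
  T is a fork here and T is conditioned on, so the path is blocked at T.
Path 3: X ← A → E
  A is a fork and A is not conditioned on — no node blocks this path, so it is active.
At least one path is unblocked, so d-separation fails.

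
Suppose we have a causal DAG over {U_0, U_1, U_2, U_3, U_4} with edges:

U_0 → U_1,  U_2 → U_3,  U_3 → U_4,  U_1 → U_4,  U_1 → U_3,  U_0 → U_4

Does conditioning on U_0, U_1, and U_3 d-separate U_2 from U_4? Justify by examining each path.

There are 3 undirected paths between U_2 and U_4; checking each against the conditioning set {U_0, U_1, U_3}:
Path 1: U_2 → U_3 → U_4
  U_3 is a chain here and U_3 is conditioned on, so the path is blocked at U_3.
Path 2: U_2 → U_3 ← U_1 → U_4
  U_1 is a fork here and U_1 is conditioned on, so the path is blocked at U_1.
Path 3: U_2 → U_3 ← U_1 ← U_0 → U_4
  U_1 is a chain here and U_1 is conditioned on, so the path is blocked at U_1.
Every path is blocked, so U_2 and U_4 are d-separated given {U_0, U_1, U_3}.

Yes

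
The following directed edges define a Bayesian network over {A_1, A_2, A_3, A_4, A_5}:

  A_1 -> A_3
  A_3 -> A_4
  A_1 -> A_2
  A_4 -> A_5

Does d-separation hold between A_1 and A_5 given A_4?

Yes

There is one path between A_1 and A_5:
Path 1: A_1 → A_3 → A_4 → A_5
  A_4 is a chain here and A_4 is conditioned on, so the path is blocked at A_4.
All paths are blocked; A_1 ⊥ A_5 | {A_4} holds.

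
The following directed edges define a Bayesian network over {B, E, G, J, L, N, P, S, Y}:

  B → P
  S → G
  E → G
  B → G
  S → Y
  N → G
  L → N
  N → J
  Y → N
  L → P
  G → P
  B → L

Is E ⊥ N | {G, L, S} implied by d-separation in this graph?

No

Enumerating the 6 paths from E to N and testing each for blocking by {G, L, S}:
  1. E → G → P ← L → N — G:chain[blocks]; P:collider[blocks]; L:fork[blocks] ⇒ blocked
  2. E → G → P ← B → L → N — G:chain[blocks]; P:collider[blocks]; B:fork[open]; L:chain[blocks] ⇒ blocked
  3. E → G ← S → Y → N — G:collider[open]; S:fork[blocks]; Y:chain[open] ⇒ blocked
  4. E → G ← N — G:collider[open] ⇒ active
  5. E → G ← B → L → N — G:collider[open]; B:fork[open]; L:chain[blocks] ⇒ blocked
  6. E → G ← B → P ← L → N — G:collider[open]; B:fork[open]; P:collider[blocks]; L:fork[blocks] ⇒ blocked
At least one path is unblocked, so d-separation fails.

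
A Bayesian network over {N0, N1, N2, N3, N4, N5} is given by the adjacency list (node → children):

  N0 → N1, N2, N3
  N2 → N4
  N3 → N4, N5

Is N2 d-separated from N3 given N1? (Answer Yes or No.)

There are 2 undirected paths between N2 and N3; checking each against the conditioning set {N1}:
  1. N2 ← N0 → N3 — N0:fork[open] ⇒ active
  2. N2 → N4 ← N3 — N4:collider[blocks] ⇒ blocked
Since the path N2 ← N0 → N3 is active, N2 and N3 are not d-separated given {N1}.

No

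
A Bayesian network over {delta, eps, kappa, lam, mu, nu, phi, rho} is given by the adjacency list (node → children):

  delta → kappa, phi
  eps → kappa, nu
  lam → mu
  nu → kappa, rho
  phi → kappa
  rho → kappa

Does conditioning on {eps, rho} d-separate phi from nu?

Yes

Enumerating the 6 paths from phi to nu and testing each for blocking by {eps, rho}:
Path 1: phi ← delta → kappa ← eps → nu
  kappa is a collider here and neither kappa nor any of its descendants is conditioned on, so the collider stays closed — the path is blocked at kappa.
Path 2: phi ← delta → kappa ← rho ← nu
  kappa is a collider here and neither kappa nor any of its descendants is conditioned on, so the collider stays closed — the path is blocked at kappa.
Path 3: phi ← delta → kappa ← nu
  kappa is a collider here and neither kappa nor any of its descendants is conditioned on, so the collider stays closed — the path is blocked at kappa.
Path 4: phi → kappa ← eps → nu
  kappa is a collider here and neither kappa nor any of its descendants is conditioned on, so the collider stays closed — the path is blocked at kappa.
Path 5: phi → kappa ← rho ← nu
  kappa is a collider here and neither kappa nor any of its descendants is conditioned on, so the collider stays closed — the path is blocked at kappa.
Path 6: phi → kappa ← nu
  kappa is a collider here and neither kappa nor any of its descendants is conditioned on, so the collider stays closed — the path is blocked at kappa.
Since every path is blocked, d-separation holds.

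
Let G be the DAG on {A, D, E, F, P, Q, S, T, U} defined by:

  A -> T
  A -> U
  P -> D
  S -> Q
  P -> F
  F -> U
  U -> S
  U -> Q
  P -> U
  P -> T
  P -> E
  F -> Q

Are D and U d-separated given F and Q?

We examine all 5 paths between D and U:
Path 1: D ← P → F → U
  F is a chain here and F is conditioned on, so the path is blocked at F.
Path 2: D ← P → F → Q ← S ← U
  F is a chain here and F is conditioned on, so the path is blocked at F.
Path 3: D ← P → F → Q ← U
  F is a chain here and F is conditioned on, so the path is blocked at F.
Path 4: D ← P → T ← A → U
  T is a collider here and neither T nor any of its descendants is conditioned on, so the collider stays closed — the path is blocked at T.
Path 5: D ← P → U
  P is a fork and P is not conditioned on — no node blocks this path, so it is active.
At least one path is unblocked, so d-separation fails.

No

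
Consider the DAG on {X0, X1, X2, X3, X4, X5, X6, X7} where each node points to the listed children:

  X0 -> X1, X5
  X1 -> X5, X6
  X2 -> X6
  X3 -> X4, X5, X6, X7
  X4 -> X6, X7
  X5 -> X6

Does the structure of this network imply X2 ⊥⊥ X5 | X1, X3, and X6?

Enumerating the 6 paths from X2 to X5 and testing each for blocking by {X1, X3, X6}:
Path 1: X2 → X6 ← X1 ← X0 → X5
  X1 is a chain here and X1 is conditioned on, so the path is blocked at X1.
Path 2: X2 → X6 ← X1 → X5
  X1 is a fork here and X1 is conditioned on, so the path is blocked at X1.
Path 3: X2 → X6 ← X3 → X5
  X3 is a fork here and X3 is conditioned on, so the path is blocked at X3.
Path 4: X2 → X6 ← X5
  X6 is a collider and X6 is conditioned on, which opens it — no node blocks this path, so it is active.
Path 5: X2 → X6 ← X4 ← X3 → X5
  X3 is a fork here and X3 is conditioned on, so the path is blocked at X3.
Path 6: X2 → X6 ← X4 → X7 ← X3 → X5
  X7 is a collider here and neither X7 nor any of its descendants is conditioned on, so the collider stays closed — the path is blocked at X7.
Because an active path exists, X2 and X5 are not d-separated.

No — X2 and X5 are not d-separated given {X1, X3, X6}.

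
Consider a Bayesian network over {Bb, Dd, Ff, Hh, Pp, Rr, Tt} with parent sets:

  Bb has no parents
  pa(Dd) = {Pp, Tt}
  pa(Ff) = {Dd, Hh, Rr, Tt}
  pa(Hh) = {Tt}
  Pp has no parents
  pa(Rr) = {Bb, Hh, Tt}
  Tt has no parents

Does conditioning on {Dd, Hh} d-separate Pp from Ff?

No

Enumerating the 6 paths from Pp to Ff and testing each for blocking by {Dd, Hh}:
  1. Pp → Dd ← Tt → Rr ← Hh → Ff — Dd:collider[open]; Tt:fork[open]; Rr:collider[blocks]; Hh:fork[blocks] ⇒ blocked
  2. Pp → Dd ← Tt → Rr → Ff — Dd:collider[open]; Tt:fork[open]; Rr:chain[open] ⇒ active
  3. Pp → Dd ← Tt → Hh → Rr → Ff — Dd:collider[open]; Tt:fork[open]; Hh:chain[blocks]; Rr:chain[open] ⇒ blocked
  4. Pp → Dd ← Tt → Hh → Ff — Dd:collider[open]; Tt:fork[open]; Hh:chain[blocks] ⇒ blocked
  5. Pp → Dd ← Tt → Ff — Dd:collider[open]; Tt:fork[open] ⇒ active
  6. Pp → Dd → Ff — Dd:chain[blocks] ⇒ blocked
Because an active path exists, Pp and Ff are not d-separated.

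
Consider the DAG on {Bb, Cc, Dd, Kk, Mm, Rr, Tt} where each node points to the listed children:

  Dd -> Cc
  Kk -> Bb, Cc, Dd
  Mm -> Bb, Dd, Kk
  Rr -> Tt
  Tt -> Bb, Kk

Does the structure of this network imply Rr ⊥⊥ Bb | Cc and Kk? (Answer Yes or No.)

We examine all 5 paths between Rr and Bb:
  1. Rr → Tt → Kk ← Mm → Bb — Tt:chain[open]; Kk:collider[open]; Mm:fork[open] ⇒ active
  2. Rr → Tt → Kk → Dd ← Mm → Bb — Tt:chain[open]; Kk:chain[blocks]; Dd:collider[open]; Mm:fork[open] ⇒ blocked
  3. Rr → Tt → Kk → Bb — Tt:chain[open]; Kk:chain[blocks] ⇒ blocked
  4. Rr → Tt → Kk → Cc ← Dd ← Mm → Bb — Tt:chain[open]; Kk:chain[blocks]; Cc:collider[open]; Dd:chain[open]; Mm:fork[open] ⇒ blocked
  5. Rr → Tt → Bb — Tt:chain[open] ⇒ active
At least one path is unblocked, so d-separation fails.

No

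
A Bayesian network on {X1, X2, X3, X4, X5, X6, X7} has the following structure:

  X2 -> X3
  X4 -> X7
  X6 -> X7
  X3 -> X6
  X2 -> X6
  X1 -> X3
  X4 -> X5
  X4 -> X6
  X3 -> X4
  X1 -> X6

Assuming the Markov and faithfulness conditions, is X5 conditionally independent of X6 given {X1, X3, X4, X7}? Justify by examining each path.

Yes

There are 5 undirected paths between X5 and X6; checking each against the conditioning set {X1, X3, X4, X7}:
  1. X5 ← X4 → X6 — X4:fork[blocks] ⇒ blocked
  2. X5 ← X4 ← X3 → X6 — X4:chain[blocks]; X3:fork[blocks] ⇒ blocked
  3. X5 ← X4 ← X3 ← X1 → X6 — X4:chain[blocks]; X3:chain[blocks]; X1:fork[blocks] ⇒ blocked
  4. X5 ← X4 ← X3 ← X2 → X6 — X4:chain[blocks]; X3:chain[blocks]; X2:fork[open] ⇒ blocked
  5. X5 ← X4 → X7 ← X6 — X4:fork[blocks]; X7:collider[open] ⇒ blocked
Every path is blocked, so X5 and X6 are d-separated given {X1, X3, X4, X7}.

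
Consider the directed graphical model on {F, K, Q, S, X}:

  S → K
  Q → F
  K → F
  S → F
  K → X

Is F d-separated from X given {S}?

No

2 paths connect F and X; each must be blocked for d-separation to hold:
  1. F ← K → X — K:fork[open] ⇒ active
  2. F ← S → K → X — S:fork[blocks]; K:chain[open] ⇒ blocked
Since the path F ← K → X is active, F and X are not d-separated given {S}.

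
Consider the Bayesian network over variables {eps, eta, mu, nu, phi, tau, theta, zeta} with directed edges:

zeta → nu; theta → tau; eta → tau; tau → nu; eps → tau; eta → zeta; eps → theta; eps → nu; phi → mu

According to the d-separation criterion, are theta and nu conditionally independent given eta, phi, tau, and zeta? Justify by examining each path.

We examine all 6 paths between theta and nu:
Path 1: theta ← eps → tau ← eta → zeta → nu
  eta is a fork here and eta is conditioned on, so the path is blocked at eta.
Path 2: theta ← eps → tau → nu
  tau is a chain here and tau is conditioned on, so the path is blocked at tau.
Path 3: theta ← eps → nu
  eps is a fork and eps is not conditioned on — no node blocks this path, so it is active.
Path 4: theta → tau ← eps → nu
  tau is a collider and tau is conditioned on, which opens it; eps is a fork and eps is not conditioned on — no node blocks this path, so it is active.
Path 5: theta → tau ← eta → zeta → nu
  eta is a fork here and eta is conditioned on, so the path is blocked at eta.
Path 6: theta → tau → nu
  tau is a chain here and tau is conditioned on, so the path is blocked at tau.
Because an active path exists, theta and nu are not d-separated.

No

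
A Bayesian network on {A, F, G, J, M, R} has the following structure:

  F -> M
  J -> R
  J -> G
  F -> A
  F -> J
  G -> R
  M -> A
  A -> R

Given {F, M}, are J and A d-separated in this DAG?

There are 4 undirected paths between J and A; checking each against the conditioning set {F, M}:
  1. J → R ← A — R:collider[blocks] ⇒ blocked
  2. J → G → R ← A — G:chain[open]; R:collider[blocks] ⇒ blocked
  3. J ← F → M → A — F:fork[blocks]; M:chain[blocks] ⇒ blocked
  4. J ← F → A — F:fork[blocks] ⇒ blocked
Every path is blocked, so J and A are d-separated given {F, M}.

Yes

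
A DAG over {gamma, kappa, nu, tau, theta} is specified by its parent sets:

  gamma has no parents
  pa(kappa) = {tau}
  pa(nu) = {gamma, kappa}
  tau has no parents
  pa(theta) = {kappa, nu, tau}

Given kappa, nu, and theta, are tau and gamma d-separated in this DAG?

Yes

4 paths connect tau and gamma; each must be blocked for d-separation to hold:
Path 1: tau → kappa → theta ← nu ← gamma
  kappa is a chain here and kappa is conditioned on, so the path is blocked at kappa.
Path 2: tau → kappa → nu ← gamma
  kappa is a chain here and kappa is conditioned on, so the path is blocked at kappa.
Path 3: tau → theta ← kappa → nu ← gamma
  kappa is a fork here and kappa is conditioned on, so the path is blocked at kappa.
Path 4: tau → theta ← nu ← gamma
  nu is a chain here and nu is conditioned on, so the path is blocked at nu.
Every path is blocked, so tau and gamma are d-separated given {kappa, nu, theta}.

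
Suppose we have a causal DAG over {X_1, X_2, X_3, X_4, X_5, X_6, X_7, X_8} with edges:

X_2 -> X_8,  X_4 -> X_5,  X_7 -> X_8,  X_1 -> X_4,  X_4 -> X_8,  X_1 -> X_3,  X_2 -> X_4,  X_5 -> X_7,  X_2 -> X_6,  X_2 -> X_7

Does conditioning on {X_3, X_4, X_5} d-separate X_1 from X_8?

No — X_1 and X_8 are not d-separated given {X_3, X_4, X_5}.

5 paths connect X_1 and X_8; each must be blocked for d-separation to hold:
Path 1: X_1 → X_4 ← X_2 → X_8
  X_4 is a collider and X_4 is conditioned on, which opens it; X_2 is a fork and X_2 is not conditioned on — no node blocks this path, so it is active.
Path 2: X_1 → X_4 ← X_2 → X_7 → X_8
  X_4 is a collider and X_4 is conditioned on, which opens it; X_2 is a fork and X_2 is not conditioned on; X_7 is a chain and X_7 is not conditioned on — no node blocks this path, so it is active.
Path 3: X_1 → X_4 → X_8
  X_4 is a chain here and X_4 is conditioned on, so the path is blocked at X_4.
Path 4: X_1 → X_4 → X_5 → X_7 ← X_2 → X_8
  X_4 is a chain here and X_4 is conditioned on, so the path is blocked at X_4.
Path 5: X_1 → X_4 → X_5 → X_7 → X_8
  X_4 is a chain here and X_4 is conditioned on, so the path is blocked at X_4.
Because an active path exists, X_1 and X_8 are not d-separated.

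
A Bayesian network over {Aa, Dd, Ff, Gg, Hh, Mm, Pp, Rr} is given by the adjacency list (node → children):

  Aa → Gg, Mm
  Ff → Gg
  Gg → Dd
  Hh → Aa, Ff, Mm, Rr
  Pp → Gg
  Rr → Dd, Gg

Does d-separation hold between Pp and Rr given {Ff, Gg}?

No

5 paths connect Pp and Rr; each must be blocked for d-separation to hold:
  1. Pp → Gg ← Ff ← Hh → Rr — Gg:collider[open]; Ff:chain[blocks]; Hh:fork[open] ⇒ blocked
  2. Pp → Gg ← Aa ← Hh → Rr — Gg:collider[open]; Aa:chain[open]; Hh:fork[open] ⇒ active
  3. Pp → Gg ← Aa → Mm ← Hh → Rr — Gg:collider[open]; Aa:fork[open]; Mm:collider[blocks]; Hh:fork[open] ⇒ blocked
  4. Pp → Gg ← Rr — Gg:collider[open] ⇒ active
  5. Pp → Gg → Dd ← Rr — Gg:chain[blocks]; Dd:collider[blocks] ⇒ blocked
Since the path Pp → Gg ← Aa ← Hh → Rr is active, Pp and Rr are not d-separated given {Ff, Gg}.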